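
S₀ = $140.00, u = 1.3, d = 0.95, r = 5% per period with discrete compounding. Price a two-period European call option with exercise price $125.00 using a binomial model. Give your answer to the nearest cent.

Risk-neutral probability p = (1 + 0.05 − 0.95)/(1.3 − 0.95) = 0.1000/0.3500 = 0.2857
Terminal stock prices: S_uu = 236.6, S_ud = 172.9, S_dd = 126.3
Terminal payoffs (S − K): max(111.6, 0) = 111.6, max(47.9, 0) = 47.9, max(1.35, 0) = 1.35
Node u (S = 182): V_u = 1/1.05·[0.2857·111.6000 + 0.7143·47.9000] = 62.9524
Node d (S = 133): V_d = 1/1.05·[0.2857·47.9000 + 0.7143·1.3500] = 13.9524
Node 0 (S = 140): V_0 = 1/1.05·[0.2857·62.9524 + 0.7143·13.9524] = 26.6213

$26.62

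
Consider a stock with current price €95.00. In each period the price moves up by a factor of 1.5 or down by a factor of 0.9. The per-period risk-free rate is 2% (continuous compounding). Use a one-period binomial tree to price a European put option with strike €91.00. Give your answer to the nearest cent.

€4.31

Risk-neutral probability p = (e^0.02 − 0.9)/(1.5 − 0.9) = 0.1202/0.6000 = 0.2003
Terminal stock prices: S_u = 142.5, S_d = 85.5
Terminal payoffs (K − S): max(-51.5, 0) = 0, max(5.5, 0) = 5.5
Node 0 (S = 95): V_0 = e^(−0.02)·[0.2003·0.0000 + 0.7997·5.5000] = 4.3111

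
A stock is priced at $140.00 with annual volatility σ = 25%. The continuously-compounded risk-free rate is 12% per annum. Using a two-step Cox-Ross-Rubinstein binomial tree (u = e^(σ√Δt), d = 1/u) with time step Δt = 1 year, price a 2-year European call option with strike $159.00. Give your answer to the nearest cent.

$26.91

CRR parameters: u = e^(σ√Δt) = e^(0.25·√1) = 1.2840, d = 1/u = 0.7788
Per-period rate: rΔt = 0.12·1 = 0.12, so R = e^0.12 = 1.1275
Risk-neutral probability p = (e^0.12 − 0.7788)/(1.2840 − 0.7788) = 0.3487/0.5052 = 0.6902
Terminal stock prices: S_uu = 230.8, S_ud = 140, S_dd = 84.91
Terminal payoffs (S − K): max(71.82, 0) = 71.82, max(-19, 0) = 0, max(-74.09, 0) = 0
Node u (S = 179.8): V_u = e^(−0.12)·[0.6902·71.8210 + 0.3098·0.0000] = 43.9641
Node d (S = 109): V_d = e^(−0.12)·[0.6902·0.0000 + 0.3098·0.0000] = 0.0000
Node 0 (S = 140): V_0 = e^(−0.12)·[0.6902·43.9641 + 0.3098·0.0000] = 26.9120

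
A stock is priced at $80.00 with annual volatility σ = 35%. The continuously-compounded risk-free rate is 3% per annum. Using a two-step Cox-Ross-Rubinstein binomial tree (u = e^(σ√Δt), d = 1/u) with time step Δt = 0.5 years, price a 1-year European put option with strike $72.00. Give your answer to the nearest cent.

CRR parameters: u = e^(σ√Δt) = e^(0.35·√0.5) = 1.2808, d = 1/u = 0.7808
Per-period rate: rΔt = 0.03·0.5 = 0.015, so R = e^0.015 = 1.0151
Risk-neutral probability p = (e^0.015 − 0.7808)/(1.2808 − 0.7808) = 0.2344/0.5000 = 0.4687
Terminal stock prices: S_uu = 131.2, S_ud = 80, S_dd = 48.77
Terminal payoffs (K − S): max(-59.24, 0) = 0, max(-8, 0) = 0, max(23.23, 0) = 23.23
Node u (S = 102.5): V_u = e^(−0.015)·[0.4687·0.0000 + 0.5313·0.0000] = 0.0000
Node d (S = 62.46): V_d = e^(−0.015)·[0.4687·0.0000 + 0.5313·23.2331] = 12.1608
Node 0 (S = 80): V_0 = e^(−0.015)·[0.4687·0.0000 + 0.5313·12.1608] = 6.3652

$6.37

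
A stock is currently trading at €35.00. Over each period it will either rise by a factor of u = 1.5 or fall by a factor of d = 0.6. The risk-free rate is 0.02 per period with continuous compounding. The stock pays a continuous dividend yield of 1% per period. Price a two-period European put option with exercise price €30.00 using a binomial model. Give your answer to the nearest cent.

€4.95

Per-period risk-free factor R = e^0.02 = 1.0202; dividend-adjusted growth = e^(0.02−0.01) = 1.0101.
Risk-neutral probability p = (1.0101 − 0.6)/(1.5 − 0.6) = 0.4101/0.9000 = 0.4556
Terminal stock prices: S_uu = 78.75, S_ud = 31.5, S_dd = 12.6
Terminal payoffs (K − S): max(-48.75, 0) = 0, max(-1.5, 0) = 0, max(17.4, 0) = 17.4
Node u (S = 52.5): V_u = e^(−0.02)·[0.4556·0.0000 + 0.5444·0.0000] = 0.0000
Node d (S = 21): V_d = e^(−0.02)·[0.4556·0.0000 + 0.5444·17.4000] = 9.2848
Node 0 (S = 35): V_0 = e^(−0.02)·[0.4556·0.0000 + 0.5444·9.2848] = 4.9545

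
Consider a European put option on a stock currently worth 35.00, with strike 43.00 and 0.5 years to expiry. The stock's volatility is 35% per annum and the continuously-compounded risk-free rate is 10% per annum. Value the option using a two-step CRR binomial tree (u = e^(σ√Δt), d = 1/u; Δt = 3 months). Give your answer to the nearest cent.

CRR parameters: u = e^(σ√Δt) = e^(0.35·√0.25) = 1.1912, d = 1/u = 0.8395
Per-period rate: rΔt = 0.1·0.25 = 0.025, so R = e^0.025 = 1.0253
Risk-neutral probability p = (e^0.025 − 0.8395)/(1.1912 − 0.8395) = 0.1859/0.3518 = 0.5283
Terminal stock prices: S_uu = 49.67, S_ud = 35, S_dd = 24.66
Terminal payoffs (K − S): max(-6.667, 0) = 0, max(8, 0) = 8, max(18.34, 0) = 18.34
Node u (S = 41.69): V_u = e^(−0.025)·[0.5283·0.0000 + 0.4717·8.0000] = 3.6803
Node d (S = 29.38): V_d = e^(−0.025)·[0.5283·8.0000 + 0.4717·18.3359] = 12.5573
Node 0 (S = 35): V_0 = e^(−0.025)·[0.5283·3.6803 + 0.4717·12.5573] = 7.6731

7.67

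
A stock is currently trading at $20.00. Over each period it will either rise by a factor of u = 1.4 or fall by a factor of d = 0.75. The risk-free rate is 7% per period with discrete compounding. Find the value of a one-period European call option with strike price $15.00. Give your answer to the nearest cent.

Risk-neutral probability p = (1 + 0.07 − 0.75)/(1.4 − 0.75) = 0.3200/0.6500 = 0.4923
Terminal stock prices: S_u = 28, S_d = 15
Terminal payoffs (S − K): max(13, 0) = 13, max(0, 0) = 0
Node 0 (S = 20): V_0 = 1/1.07·[0.4923·13.0000 + 0.5077·0.0000] = 5.9813

$5.98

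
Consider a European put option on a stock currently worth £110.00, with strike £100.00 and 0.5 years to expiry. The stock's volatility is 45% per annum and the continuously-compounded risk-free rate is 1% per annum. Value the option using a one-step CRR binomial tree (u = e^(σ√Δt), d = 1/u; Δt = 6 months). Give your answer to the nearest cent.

£11.35

CRR parameters: u = e^(σ√Δt) = e^(0.45·√0.5) = 1.3746, d = 1/u = 0.7275
Per-period rate: rΔt = 0.01·0.5 = 0.005, so R = e^0.005 = 1.0050
Risk-neutral probability p = (e^0.005 − 0.7275)/(1.3746 − 0.7275) = 0.2776/0.6472 = 0.4289
Terminal stock prices: S_u = 151.2, S_d = 80.02
Terminal payoffs (K − S): max(-51.21, 0) = 0, max(19.98, 0) = 19.98
Node 0 (S = 110): V_0 = e^(−0.005)·[0.4289·0.0000 + 0.5711·19.9795] = 11.3542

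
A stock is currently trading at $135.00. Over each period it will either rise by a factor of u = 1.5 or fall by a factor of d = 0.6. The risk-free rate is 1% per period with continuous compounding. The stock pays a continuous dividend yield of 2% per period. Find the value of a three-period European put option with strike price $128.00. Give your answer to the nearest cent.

Per-period risk-free factor R = e^0.01 = 1.0101; dividend-adjusted growth = e^(0.01−0.02) = 0.9900.
Risk-neutral probability p = (0.9900 − 0.6)/(1.5 − 0.6) = 0.3900/0.9000 = 0.4334
Terminal stock prices: S_uuu = 455.6, S_uud = 182.2, S_udd = 72.9, S_ddd = 29.16
Terminal payoffs (K − S): max(-327.6, 0) = 0, max(-54.25, 0) = 0, max(55.1, 0) = 55.1, max(98.84, 0) = 98.84
Node uu (S = 303.8): V_uu = e^(−0.01)·[0.4334·0.0000 + 0.5666·0.0000] = 0.0000
Node ud (S = 121.5): V_ud = e^(−0.01)·[0.4334·0.0000 + 0.5666·55.1000] = 30.9096
Node dd (S = 48.6): V_dd = e^(−0.01)·[0.4334·55.1000 + 0.5666·98.8400] = 79.0887
Node u (S = 202.5): V_u = e^(−0.01)·[0.4334·0.0000 + 0.5666·30.9096] = 17.3395
Node d (S = 81): V_d = e^(−0.01)·[0.4334·30.9096 + 0.5666·79.0887] = 57.6293
Node 0 (S = 135): V_0 = e^(−0.01)·[0.4334·17.3395 + 0.5666·57.6293] = 39.7685

$39.77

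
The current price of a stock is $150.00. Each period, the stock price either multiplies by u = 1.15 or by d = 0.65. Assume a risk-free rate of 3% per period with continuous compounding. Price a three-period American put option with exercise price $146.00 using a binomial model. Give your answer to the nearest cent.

Risk-neutral probability p = (e^0.03 − 0.65)/(1.15 − 0.65) = 0.3805/0.5000 = 0.7609
Terminal stock prices: S_uuu = 228.1, S_uud = 128.9, S_udd = 72.88, S_ddd = 41.19
Terminal payoffs (K − S): max(-82.13, 0) = 0, max(17.06, 0) = 17.06, max(73.12, 0) = 73.12, max(104.8, 0) = 104.8
Node uu (S = 198.4): continuation = e^(−0.03)·[0.7609·0.0000 + 0.2391·17.0563] = 3.9575; exercise value = 0.0000 ≤ continuation, so V_uu = 3.9575
Node ud (S = 112.1): continuation = e^(−0.03)·[0.7609·17.0563 + 0.2391·73.1187] = 29.5600; exercise value = 33.8750 > continuation, so V_ud = 33.8750 (exercise)
Node dd (S = 63.38): continuation = e^(−0.03)·[0.7609·73.1187 + 0.2391·104.8063] = 78.3100; exercise value = 82.6250 > continuation, so V_dd = 82.6250 (exercise)
Node u (S = 172.5): continuation = e^(−0.03)·[0.7609·3.9575 + 0.2391·33.8750] = 10.7821; exercise value = 0.0000 ≤ continuation, so V_u = 10.7821
Node d (S = 97.5): continuation = e^(−0.03)·[0.7609·33.8750 + 0.2391·82.6250] = 44.1850; exercise value = 48.5000 > continuation, so V_d = 48.5000 (exercise)
Node 0 (S = 150): continuation = e^(−0.03)·[0.7609·10.7821 + 0.2391·48.5000] = 19.2149; exercise value = 0.0000 ≤ continuation, so V_0 = 19.2149

$19.21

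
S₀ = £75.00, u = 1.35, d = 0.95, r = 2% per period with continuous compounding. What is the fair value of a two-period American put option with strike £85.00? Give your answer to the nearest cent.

Risk-neutral probability p = (e^0.02 − 0.95)/(1.35 − 0.95) = 0.0702/0.4000 = 0.1755
Terminal stock prices: S_uu = 136.7, S_ud = 96.19, S_dd = 67.69
Terminal payoffs (K − S): max(-51.69, 0) = 0, max(-11.19, 0) = 0, max(17.31, 0) = 17.31
Node u (S = 101.2): continuation = e^(−0.02)·[0.1755·0.0000 + 0.8245·0.0000] = 0.0000; exercise value = 0.0000 ≤ continuation, so V_u = 0.0000
Node d (S = 71.25): continuation = e^(−0.02)·[0.1755·0.0000 + 0.8245·17.3125] = 13.9915; exercise value = 13.7500 ≤ continuation, so V_d = 13.9915
Node 0 (S = 75): continuation = e^(−0.02)·[0.1755·0.0000 + 0.8245·13.9915] = 11.3075; exercise value = 10.0000 ≤ continuation, so V_0 = 11.3075

£11.31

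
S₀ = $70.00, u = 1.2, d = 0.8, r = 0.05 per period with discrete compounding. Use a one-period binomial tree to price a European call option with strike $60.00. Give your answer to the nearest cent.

Risk-neutral probability p = (1 + 0.05 − 0.8)/(1.2 − 0.8) = 0.2500/0.4000 = 0.6250
Terminal stock prices: S_u = 84, S_d = 56
Terminal payoffs (S − K): max(24, 0) = 24, max(-4, 0) = 0
Node 0 (S = 70): V_0 = 1/1.05·[0.6250·24.0000 + 0.3750·0.0000] = 14.2857

$14.29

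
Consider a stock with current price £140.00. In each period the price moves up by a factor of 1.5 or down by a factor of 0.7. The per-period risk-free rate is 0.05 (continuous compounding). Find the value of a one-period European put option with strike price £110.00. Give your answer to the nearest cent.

£6.40

Risk-neutral probability p = (e^0.05 − 0.7)/(1.5 − 0.7) = 0.3513/0.8000 = 0.4391
Terminal stock prices: S_u = 210, S_d = 98
Terminal payoffs (K − S): max(-100, 0) = 0, max(12, 0) = 12
Node 0 (S = 140): V_0 = e^(−0.05)·[0.4391·0.0000 + 0.5609·12.0000] = 6.4027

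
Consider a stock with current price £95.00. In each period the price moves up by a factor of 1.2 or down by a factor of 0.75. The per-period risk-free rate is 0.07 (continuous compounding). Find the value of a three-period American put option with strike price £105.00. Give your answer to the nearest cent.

Risk-neutral probability p = (e^0.07 − 0.75)/(1.2 − 0.75) = 0.3225/0.4500 = 0.7167
Terminal stock prices: S_uuu = 164.2, S_uud = 102.6, S_udd = 64.12, S_ddd = 40.08
Terminal payoffs (K − S): max(-59.16, 0) = 0, max(2.4, 0) = 2.4, max(40.88, 0) = 40.88, max(64.92, 0) = 64.92
Node uu (S = 136.8): continuation = e^(−0.07)·[0.7167·0.0000 + 0.2833·2.4000] = 0.6340; exercise value = 0.0000 ≤ continuation, so V_uu = 0.6340
Node ud (S = 85.5): continuation = e^(−0.07)·[0.7167·2.4000 + 0.2833·40.8750] = 12.4014; exercise value = 19.5000 > continuation, so V_ud = 19.5000 (exercise)
Node dd (S = 53.44): continuation = e^(−0.07)·[0.7167·40.8750 + 0.2833·64.9219] = 44.4639; exercise value = 51.5625 > continuation, so V_dd = 51.5625 (exercise)
Node u (S = 114): continuation = e^(−0.07)·[0.7167·0.6340 + 0.2833·19.5000] = 5.5748; exercise value = 0.0000 ≤ continuation, so V_u = 5.5748
Node d (S = 71.25): continuation = e^(−0.07)·[0.7167·19.5000 + 0.2833·51.5625] = 26.6514; exercise value = 33.7500 > continuation, so V_d = 33.7500 (exercise)
Node 0 (S = 95): continuation = e^(−0.07)·[0.7167·5.5748 + 0.2833·33.7500] = 12.6407; exercise value = 10.0000 ≤ continuation, so V_0 = 12.6407

£12.64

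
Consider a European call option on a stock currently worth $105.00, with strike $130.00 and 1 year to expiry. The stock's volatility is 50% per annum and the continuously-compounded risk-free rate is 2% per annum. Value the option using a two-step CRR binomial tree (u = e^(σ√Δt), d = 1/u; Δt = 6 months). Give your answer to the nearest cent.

CRR parameters: u = e^(σ√Δt) = e^(0.5·√0.5) = 1.4241, d = 1/u = 0.7022
Per-period rate: rΔt = 0.02·0.5 = 0.01, so R = e^0.01 = 1.0101
Risk-neutral probability p = (e^0.01 − 0.7022)/(1.4241 − 0.7022) = 0.3079/0.7219 = 0.4264
Terminal stock prices: S_uu = 213, S_ud = 105, S_dd = 51.77
Terminal payoffs (S − K): max(82.95, 0) = 82.95, max(-25, 0) = 0, max(-78.23, 0) = 0
Node u (S = 149.5): V_u = e^(−0.01)·[0.4264·82.9521 + 0.5736·0.0000] = 35.0223
Node d (S = 73.73): V_d = e^(−0.01)·[0.4264·0.0000 + 0.5736·0.0000] = 0.0000
Node 0 (S = 105): V_0 = e^(−0.01)·[0.4264·35.0223 + 0.5736·0.0000] = 14.7864

$14.79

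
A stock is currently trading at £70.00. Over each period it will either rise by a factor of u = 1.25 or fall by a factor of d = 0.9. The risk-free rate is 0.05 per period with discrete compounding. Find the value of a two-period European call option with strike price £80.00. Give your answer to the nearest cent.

£4.89

Risk-neutral probability p = (1 + 0.05 − 0.9)/(1.25 − 0.9) = 0.1500/0.3500 = 0.4286
Terminal stock prices: S_uu = 109.4, S_ud = 78.75, S_dd = 56.7
Terminal payoffs (S − K): max(29.38, 0) = 29.38, max(-1.25, 0) = 0, max(-23.3, 0) = 0
Node u (S = 87.5): V_u = 1/1.05·[0.4286·29.3750 + 0.5714·0.0000] = 11.9898
Node d (S = 63): V_d = 1/1.05·[0.4286·0.0000 + 0.5714·0.0000] = 0.0000
Node 0 (S = 70): V_0 = 1/1.05·[0.4286·11.9898 + 0.5714·0.0000] = 4.8938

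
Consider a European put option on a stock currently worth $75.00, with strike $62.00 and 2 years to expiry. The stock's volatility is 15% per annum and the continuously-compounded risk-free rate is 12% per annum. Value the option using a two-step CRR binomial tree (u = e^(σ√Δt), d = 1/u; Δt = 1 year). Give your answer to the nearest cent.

$0.07

CRR parameters: u = e^(σ√Δt) = e^(0.15·√1) = 1.1618, d = 1/u = 0.8607
Per-period rate: rΔt = 0.12·1 = 0.12, so R = e^0.12 = 1.1275
Risk-neutral probability p = (e^0.12 − 0.8607)/(1.1618 − 0.8607) = 0.2668/0.3011 = 0.8860
Terminal stock prices: S_uu = 101.2, S_ud = 75, S_dd = 55.56
Terminal payoffs (K − S): max(-39.24, 0) = 0, max(-13, 0) = 0, max(6.439, 0) = 6.439
Node u (S = 87.14): V_u = e^(−0.12)·[0.8860·0.0000 + 0.1140·0.0000] = 0.0000
Node d (S = 64.55): V_d = e^(−0.12)·[0.8860·0.0000 + 0.1140·6.4386] = 0.6512
Node 0 (S = 75): V_0 = e^(−0.12)·[0.8860·0.0000 + 0.1140·0.6512] = 0.0659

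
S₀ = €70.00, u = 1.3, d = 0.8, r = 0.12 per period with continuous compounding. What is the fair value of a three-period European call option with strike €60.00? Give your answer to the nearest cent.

Risk-neutral probability p = (e^0.12 − 0.8)/(1.3 − 0.8) = 0.3275/0.5000 = 0.6550
Terminal stock prices: S_uuu = 153.8, S_uud = 94.64, S_udd = 58.24, S_ddd = 35.84
Terminal payoffs (S − K): max(93.79, 0) = 93.79, max(34.64, 0) = 34.64, max(-1.76, 0) = 0, max(-24.16, 0) = 0
Node uu (S = 118.3): V_uu = e^(−0.12)·[0.6550·93.7900 + 0.3450·34.6400] = 65.0848
Node ud (S = 72.8): V_ud = e^(−0.12)·[0.6550·34.6400 + 0.3450·0.0000] = 20.1233
Node dd (S = 44.8): V_dd = e^(−0.12)·[0.6550·0.0000 + 0.3450·0.0000] = 0.0000
Node u (S = 91): V_u = e^(−0.12)·[0.6550·65.0848 + 0.3450·20.1233] = 43.9671
Node d (S = 56): V_d = e^(−0.12)·[0.6550·20.1233 + 0.3450·0.0000] = 11.6902
Node 0 (S = 70): V_0 = e^(−0.12)·[0.6550·43.9671 + 0.3450·11.6902] = 29.1188

€29.12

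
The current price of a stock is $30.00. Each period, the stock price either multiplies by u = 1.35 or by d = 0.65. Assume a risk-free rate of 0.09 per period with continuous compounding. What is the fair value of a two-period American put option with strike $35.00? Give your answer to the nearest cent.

$6.86

Risk-neutral probability p = (e^0.09 − 0.65)/(1.35 − 0.65) = 0.4442/0.7000 = 0.6345
Terminal stock prices: S_uu = 54.68, S_ud = 26.32, S_dd = 12.68
Terminal payoffs (K − S): max(-19.68, 0) = 0, max(8.675, 0) = 8.675, max(22.32, 0) = 22.32
Node u (S = 40.5): continuation = e^(−0.09)·[0.6345·0.0000 + 0.3655·8.6750] = 2.8975; exercise value = 0.0000 ≤ continuation, so V_u = 2.8975
Node d (S = 19.5): continuation = e^(−0.09)·[0.6345·8.6750 + 0.3655·22.3250] = 12.4876; exercise value = 15.5000 > continuation, so V_d = 15.5000 (exercise)
Node 0 (S = 30): continuation = e^(−0.09)·[0.6345·2.8975 + 0.3655·15.5000] = 6.8575; exercise value = 5.0000 ≤ continuation, so V_0 = 6.8575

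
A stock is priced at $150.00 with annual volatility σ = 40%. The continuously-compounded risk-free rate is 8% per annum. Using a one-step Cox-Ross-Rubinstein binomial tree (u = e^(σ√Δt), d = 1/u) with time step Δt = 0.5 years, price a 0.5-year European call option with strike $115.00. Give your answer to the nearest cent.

CRR parameters: u = e^(σ√Δt) = e^(0.4·√0.5) = 1.3269, d = 1/u = 0.7536
Per-period rate: rΔt = 0.08·0.5 = 0.04, so R = e^0.04 = 1.0408
Risk-neutral probability p = (e^0.04 − 0.7536)/(1.3269 − 0.7536) = 0.2872/0.5733 = 0.5009
Terminal stock prices: S_u = 199, S_d = 113
Terminal payoffs (S − K): max(84.03, 0) = 84.03, max(-1.954, 0) = 0
Node 0 (S = 150): V_0 = e^(−0.04)·[0.5009·84.0345 + 0.4991·0.0000] = 40.4462

$40.45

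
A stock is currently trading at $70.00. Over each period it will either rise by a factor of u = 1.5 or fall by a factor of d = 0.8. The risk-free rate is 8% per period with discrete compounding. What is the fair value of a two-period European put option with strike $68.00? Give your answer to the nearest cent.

Risk-neutral probability p = (1 + 0.08 − 0.8)/(1.5 − 0.8) = 0.2800/0.7000 = 0.4000
Terminal stock prices: S_uu = 157.5, S_ud = 84, S_dd = 44.8
Terminal payoffs (K − S): max(-89.5, 0) = 0, max(-16, 0) = 0, max(23.2, 0) = 23.2
Node u (S = 105): V_u = 1/1.08·[0.4000·0.0000 + 0.6000·0.0000] = 0.0000
Node d (S = 56): V_d = 1/1.08·[0.4000·0.0000 + 0.6000·23.2000] = 12.8889
Node 0 (S = 70): V_0 = 1/1.08·[0.4000·0.0000 + 0.6000·12.8889] = 7.1605

$7.16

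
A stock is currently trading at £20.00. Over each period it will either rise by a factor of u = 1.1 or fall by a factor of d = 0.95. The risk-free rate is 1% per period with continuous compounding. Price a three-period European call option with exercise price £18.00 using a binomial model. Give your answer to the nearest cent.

Risk-neutral probability p = (e^0.01 − 0.95)/(1.1 − 0.95) = 0.0601/0.1500 = 0.4003
Terminal stock prices: S_uuu = 26.62, S_uud = 22.99, S_udd = 19.86, S_ddd = 17.15
Terminal payoffs (S − K): max(8.62, 0) = 8.62, max(4.99, 0) = 4.99, max(1.855, 0) = 1.855, max(-0.8525, 0) = 0
Node uu (S = 24.2): V_uu = e^(−0.01)·[0.4003·8.6200 + 0.5997·4.9900] = 6.3791
Node ud (S = 20.9): V_ud = e^(−0.01)·[0.4003·4.9900 + 0.5997·1.8550] = 3.0791
Node dd (S = 18.05): V_dd = e^(−0.01)·[0.4003·1.8550 + 0.5997·0.0000] = 0.7352
Node u (S = 22): V_u = e^(−0.01)·[0.4003·6.3791 + 0.5997·3.0791] = 4.3564
Node d (S = 19): V_d = e^(−0.01)·[0.4003·3.0791 + 0.5997·0.7352] = 1.6569
Node 0 (S = 20): V_0 = e^(−0.01)·[0.4003·4.3564 + 0.5997·1.6569] = 2.7104

£2.71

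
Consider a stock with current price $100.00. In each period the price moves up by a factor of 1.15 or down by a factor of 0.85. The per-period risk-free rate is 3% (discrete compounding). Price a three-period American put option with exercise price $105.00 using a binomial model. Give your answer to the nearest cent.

Risk-neutral probability p = (1 + 0.03 − 0.85)/(1.15 − 0.85) = 0.1800/0.3000 = 0.6000
Terminal stock prices: S_uuu = 152.1, S_uud = 112.4, S_udd = 83.09, S_ddd = 61.41
Terminal payoffs (K − S): max(-47.09, 0) = 0, max(-7.412, 0) = 0, max(21.91, 0) = 21.91, max(43.59, 0) = 43.59
Node uu (S = 132.2): continuation = 1/1.03·[0.6000·0.0000 + 0.4000·0.0000] = 0.0000; exercise value = 0.0000 ≤ continuation, so V_uu = 0.0000
Node ud (S = 97.75): continuation = 1/1.03·[0.6000·0.0000 + 0.4000·21.9125] = 8.5097; exercise value = 7.2500 ≤ continuation, so V_ud = 8.5097
Node dd (S = 72.25): continuation = 1/1.03·[0.6000·21.9125 + 0.4000·43.5875] = 29.6917; exercise value = 32.7500 > continuation, so V_dd = 32.7500 (exercise)
Node u (S = 115): continuation = 1/1.03·[0.6000·0.0000 + 0.4000·8.5097] = 3.3047; exercise value = 0.0000 ≤ continuation, so V_u = 3.3047
Node d (S = 85): continuation = 1/1.03·[0.6000·8.5097 + 0.4000·32.7500] = 17.6756; exercise value = 20.0000 > continuation, so V_d = 20.0000 (exercise)
Node 0 (S = 100): continuation = 1/1.03·[0.6000·3.3047 + 0.4000·20.0000] = 9.6921; exercise value = 5.0000 ≤ continuation, so V_0 = 9.6921

$9.69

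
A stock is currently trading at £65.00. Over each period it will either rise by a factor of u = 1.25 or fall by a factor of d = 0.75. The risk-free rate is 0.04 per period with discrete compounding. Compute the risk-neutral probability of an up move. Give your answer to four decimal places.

Risk-neutral probability p = (1 + 0.04 − 0.75)/(1.25 − 0.75) = 0.2900/0.5000 = 0.5800

p = 0.5800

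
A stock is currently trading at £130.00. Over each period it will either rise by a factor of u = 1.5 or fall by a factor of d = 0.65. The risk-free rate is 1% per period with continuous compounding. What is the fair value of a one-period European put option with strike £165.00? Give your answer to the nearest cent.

Risk-neutral probability p = (e^0.01 − 0.65)/(1.5 − 0.65) = 0.3601/0.8500 = 0.4236
Terminal stock prices: S_u = 195, S_d = 84.5
Terminal payoffs (K − S): max(-30, 0) = 0, max(80.5, 0) = 80.5
Node 0 (S = 130): V_0 = e^(−0.01)·[0.4236·0.0000 + 0.5764·80.5000] = 45.9394

£45.94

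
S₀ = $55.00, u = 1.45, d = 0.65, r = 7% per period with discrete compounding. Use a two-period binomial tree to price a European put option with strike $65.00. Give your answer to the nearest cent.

Risk-neutral probability p = (1 + 0.07 − 0.65)/(1.45 − 0.65) = 0.4200/0.8000 = 0.5250
Terminal stock prices: S_uu = 115.6, S_ud = 51.84, S_dd = 23.24
Terminal payoffs (K − S): max(-50.64, 0) = 0, max(13.16, 0) = 13.16, max(41.76, 0) = 41.76
Node u (S = 79.75): V_u = 1/1.07·[0.5250·0.0000 + 0.4750·13.1625] = 5.8432
Node d (S = 35.75): V_d = 1/1.07·[0.5250·13.1625 + 0.4750·41.7625] = 24.9977
Node 0 (S = 55): V_0 = 1/1.07·[0.5250·5.8432 + 0.4750·24.9977] = 13.9641

$13.96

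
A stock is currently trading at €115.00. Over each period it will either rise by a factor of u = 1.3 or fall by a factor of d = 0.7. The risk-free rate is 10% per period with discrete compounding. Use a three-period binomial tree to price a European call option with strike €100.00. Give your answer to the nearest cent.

€46.02

Risk-neutral probability p = (1 + 0.1 − 0.7)/(1.3 − 0.7) = 0.4000/0.6000 = 0.6667
Terminal stock prices: S_uuu = 252.7, S_uud = 136, S_udd = 73.25, S_ddd = 39.44
Terminal payoffs (S − K): max(152.7, 0) = 152.7, max(36.05, 0) = 36.05, max(-26.75, 0) = 0, max(-60.56, 0) = 0
Node uu (S = 194.4): V_uu = 1/1.1·[0.6667·152.6550 + 0.3333·36.0450] = 103.4409
Node ud (S = 104.6): V_ud = 1/1.1·[0.6667·36.0450 + 0.3333·0.0000] = 21.8455
Node dd (S = 56.35): V_dd = 1/1.1·[0.6667·0.0000 + 0.3333·0.0000] = 0.0000
Node u (S = 149.5): V_u = 1/1.1·[0.6667·103.4409 + 0.3333·21.8455] = 69.3113
Node d (S = 80.5): V_d = 1/1.1·[0.6667·21.8455 + 0.3333·0.0000] = 13.2397
Node 0 (S = 115): V_0 = 1/1.1·[0.6667·69.3113 + 0.3333·13.2397] = 46.0189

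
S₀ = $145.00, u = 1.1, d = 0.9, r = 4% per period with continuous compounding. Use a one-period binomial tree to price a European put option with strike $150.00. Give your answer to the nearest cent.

$5.54

Risk-neutral probability p = (e^0.04 − 0.9)/(1.1 − 0.9) = 0.1408/0.2000 = 0.7041
Terminal stock prices: S_u = 159.5, S_d = 130.5
Terminal payoffs (K − S): max(-9.5, 0) = 0, max(19.5, 0) = 19.5
Node 0 (S = 145): V_0 = e^(−0.04)·[0.7041·0.0000 + 0.2959·19.5000] = 5.5447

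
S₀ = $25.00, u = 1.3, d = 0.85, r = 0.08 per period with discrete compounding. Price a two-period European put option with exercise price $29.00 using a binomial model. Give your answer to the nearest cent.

Risk-neutral probability p = (1 + 0.08 − 0.85)/(1.3 − 0.85) = 0.2300/0.4500 = 0.5111
Terminal stock prices: S_uu = 42.25, S_ud = 27.62, S_dd = 18.06
Terminal payoffs (K − S): max(-13.25, 0) = 0, max(1.375, 0) = 1.375, max(10.94, 0) = 10.94
Node u (S = 32.5): V_u = 1/1.08·[0.5111·0.0000 + 0.4889·1.3750] = 0.6224
Node d (S = 21.25): V_d = 1/1.08·[0.5111·1.3750 + 0.4889·10.9375] = 5.6019
Node 0 (S = 25): V_0 = 1/1.08·[0.5111·0.6224 + 0.4889·5.6019] = 2.8304

$2.83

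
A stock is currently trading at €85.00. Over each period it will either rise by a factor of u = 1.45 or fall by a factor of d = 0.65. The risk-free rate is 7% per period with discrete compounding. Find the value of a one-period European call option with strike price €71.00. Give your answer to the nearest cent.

Risk-neutral probability p = (1 + 0.07 − 0.65)/(1.45 − 0.65) = 0.4200/0.8000 = 0.5250
Terminal stock prices: S_u = 123.2, S_d = 55.25
Terminal payoffs (S − K): max(52.25, 0) = 52.25, max(-15.75, 0) = 0
Node 0 (S = 85): V_0 = 1/1.07·[0.5250·52.2500 + 0.4750·0.0000] = 25.6367

€25.64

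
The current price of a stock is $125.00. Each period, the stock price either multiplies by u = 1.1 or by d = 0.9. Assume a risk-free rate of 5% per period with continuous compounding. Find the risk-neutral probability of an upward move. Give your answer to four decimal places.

Risk-neutral probability p = (e^0.05 − 0.9)/(1.1 − 0.9) = 0.1513/0.2000 = 0.7564

p = 0.7564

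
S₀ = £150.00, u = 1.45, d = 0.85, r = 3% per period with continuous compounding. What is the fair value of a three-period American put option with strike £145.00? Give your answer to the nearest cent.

£16.86

Risk-neutral probability p = (e^0.03 − 0.85)/(1.45 − 0.85) = 0.1805/0.6000 = 0.3008
Terminal stock prices: S_uuu = 457.3, S_uud = 268.1, S_udd = 157.1, S_ddd = 92.12
Terminal payoffs (K − S): max(-312.3, 0) = 0, max(-123.1, 0) = 0, max(-12.14, 0) = 0, max(52.88, 0) = 52.88
Node uu (S = 315.4): continuation = e^(−0.03)·[0.3008·0.0000 + 0.6992·0.0000] = 0.0000; exercise value = 0.0000 ≤ continuation, so V_uu = 0.0000
Node ud (S = 184.9): continuation = e^(−0.03)·[0.3008·0.0000 + 0.6992·0.0000] = 0.0000; exercise value = 0.0000 ≤ continuation, so V_ud = 0.0000
Node dd (S = 108.4): continuation = e^(−0.03)·[0.3008·0.0000 + 0.6992·52.8813] = 35.8840; exercise value = 36.6250 > continuation, so V_dd = 36.6250 (exercise)
Node u (S = 217.5): continuation = e^(−0.03)·[0.3008·0.0000 + 0.6992·0.0000] = 0.0000; exercise value = 0.0000 ≤ continuation, so V_u = 0.0000
Node d (S = 127.5): continuation = e^(−0.03)·[0.3008·0.0000 + 0.6992·36.6250] = 24.8529; exercise value = 17.5000 ≤ continuation, so V_d = 24.8529
Node 0 (S = 150): continuation = e^(−0.03)·[0.3008·0.0000 + 0.6992·24.8529] = 16.8646; exercise value = 0.0000 ≤ continuation, so V_0 = 16.8646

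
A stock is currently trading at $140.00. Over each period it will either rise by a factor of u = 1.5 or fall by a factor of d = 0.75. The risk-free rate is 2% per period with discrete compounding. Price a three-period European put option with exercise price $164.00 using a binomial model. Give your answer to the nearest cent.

$45.05

Risk-neutral probability p = (1 + 0.02 − 0.75)/(1.5 − 0.75) = 0.2700/0.7500 = 0.3600
Terminal stock prices: S_uuu = 472.5, S_uud = 236.2, S_udd = 118.1, S_ddd = 59.06
Terminal payoffs (K − S): max(-308.5, 0) = 0, max(-72.25, 0) = 0, max(45.88, 0) = 45.88, max(104.9, 0) = 104.9
Node uu (S = 315): V_uu = 1/1.02·[0.3600·0.0000 + 0.6400·0.0000] = 0.0000
Node ud (S = 157.5): V_ud = 1/1.02·[0.3600·0.0000 + 0.6400·45.8750] = 28.7843
Node dd (S = 78.75): V_dd = 1/1.02·[0.3600·45.8750 + 0.6400·104.9375] = 82.0343
Node u (S = 210): V_u = 1/1.02·[0.3600·0.0000 + 0.6400·28.7843] = 18.0607
Node d (S = 105): V_d = 1/1.02·[0.3600·28.7843 + 0.6400·82.0343] = 61.6317
Node 0 (S = 140): V_0 = 1/1.02·[0.3600·18.0607 + 0.6400·61.6317] = 45.0452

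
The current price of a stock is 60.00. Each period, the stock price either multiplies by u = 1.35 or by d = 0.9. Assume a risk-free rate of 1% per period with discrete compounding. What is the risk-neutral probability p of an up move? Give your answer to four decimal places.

p = 0.2444

Risk-neutral probability p = (1 + 0.01 − 0.9)/(1.35 − 0.9) = 0.1100/0.4500 = 0.2444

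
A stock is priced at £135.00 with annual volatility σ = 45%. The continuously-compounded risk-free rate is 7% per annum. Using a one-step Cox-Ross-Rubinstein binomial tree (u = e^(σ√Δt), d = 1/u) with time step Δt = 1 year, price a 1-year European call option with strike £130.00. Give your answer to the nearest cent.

CRR parameters: u = e^(σ√Δt) = e^(0.45·√1) = 1.5683, d = 1/u = 0.6376
Per-period rate: rΔt = 0.07·1 = 0.07, so R = e^0.07 = 1.0725
Risk-neutral probability p = (e^0.07 − 0.6376)/(1.5683 − 0.6376) = 0.4349/0.9307 = 0.4673
Terminal stock prices: S_u = 211.7, S_d = 86.08
Terminal payoffs (S − K): max(81.72, 0) = 81.72, max(-43.92, 0) = 0
Node 0 (S = 135): V_0 = e^(−0.07)·[0.4673·81.7221 + 0.5327·0.0000] = 35.6046

£35.60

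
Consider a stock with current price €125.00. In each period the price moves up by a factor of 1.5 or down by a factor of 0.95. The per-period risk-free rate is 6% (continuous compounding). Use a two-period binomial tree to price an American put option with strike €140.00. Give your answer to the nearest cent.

€15.94

Risk-neutral probability p = (e^0.06 − 0.95)/(1.5 − 0.95) = 0.1118/0.5500 = 0.2033
Terminal stock prices: S_uu = 281.2, S_ud = 178.1, S_dd = 112.8
Terminal payoffs (K − S): max(-141.2, 0) = 0, max(-38.12, 0) = 0, max(27.19, 0) = 27.19
Node u (S = 187.5): continuation = e^(−0.06)·[0.2033·0.0000 + 0.7967·0.0000] = 0.0000; exercise value = 0.0000 ≤ continuation, so V_u = 0.0000
Node d (S = 118.8): continuation = e^(−0.06)·[0.2033·0.0000 + 0.7967·27.1875] = 20.3979; exercise value = 21.2500 > continuation, so V_d = 21.2500 (exercise)
Node 0 (S = 125): continuation = e^(−0.06)·[0.2033·0.0000 + 0.7967·21.2500] = 15.9432; exercise value = 15.0000 ≤ continuation, so V_0 = 15.9432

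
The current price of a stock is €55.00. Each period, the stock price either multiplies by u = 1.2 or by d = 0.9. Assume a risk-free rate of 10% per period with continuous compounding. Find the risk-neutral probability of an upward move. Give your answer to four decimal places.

Risk-neutral probability p = (e^0.1 − 0.9)/(1.2 − 0.9) = 0.2052/0.3000 = 0.6839

p = 0.6839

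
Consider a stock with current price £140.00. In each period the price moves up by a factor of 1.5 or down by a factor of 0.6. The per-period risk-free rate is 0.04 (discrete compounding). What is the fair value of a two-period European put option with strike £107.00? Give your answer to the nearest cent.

Risk-neutral probability p = (1 + 0.04 − 0.6)/(1.5 − 0.6) = 0.4400/0.9000 = 0.4889
Terminal stock prices: S_uu = 315, S_ud = 126, S_dd = 50.4
Terminal payoffs (K − S): max(-208, 0) = 0, max(-19, 0) = 0, max(56.6, 0) = 56.6
Node u (S = 210): V_u = 1/1.04·[0.4889·0.0000 + 0.5111·0.0000] = 0.0000
Node d (S = 84): V_d = 1/1.04·[0.4889·0.0000 + 0.5111·56.6000] = 27.8162
Node 0 (S = 140): V_0 = 1/1.04·[0.4889·0.0000 + 0.5111·27.8162] = 13.6704

£13.67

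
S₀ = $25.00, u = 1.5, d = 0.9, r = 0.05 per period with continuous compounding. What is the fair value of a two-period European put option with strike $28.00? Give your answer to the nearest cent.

$3.92

Risk-neutral probability p = (e^0.05 − 0.9)/(1.5 − 0.9) = 0.1513/0.6000 = 0.2521
Terminal stock prices: S_uu = 56.25, S_ud = 33.75, S_dd = 20.25
Terminal payoffs (K − S): max(-28.25, 0) = 0, max(-5.75, 0) = 0, max(7.75, 0) = 7.75
Node u (S = 37.5): V_u = e^(−0.05)·[0.2521·0.0000 + 0.7479·0.0000] = 0.0000
Node d (S = 22.5): V_d = e^(−0.05)·[0.2521·0.0000 + 0.7479·7.7500] = 5.5134
Node 0 (S = 25): V_0 = e^(−0.05)·[0.2521·0.0000 + 0.7479·5.5134] = 3.9223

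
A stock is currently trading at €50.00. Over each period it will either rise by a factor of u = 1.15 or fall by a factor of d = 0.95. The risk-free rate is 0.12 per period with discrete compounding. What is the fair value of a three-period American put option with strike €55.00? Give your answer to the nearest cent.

€5.00

Risk-neutral probability p = (1 + 0.12 − 0.95)/(1.15 − 0.95) = 0.1700/0.2000 = 0.8500
Terminal stock prices: S_uuu = 76.04, S_uud = 62.82, S_udd = 51.89, S_ddd = 42.87
Terminal payoffs (K − S): max(-21.04, 0) = 0, max(-7.819, 0) = 0, max(3.106, 0) = 3.106, max(12.13, 0) = 12.13
Node uu (S = 66.12): continuation = 1/1.12·[0.8500·0.0000 + 0.1500·0.0000] = 0.0000; exercise value = 0.0000 ≤ continuation, so V_uu = 0.0000
Node ud (S = 54.62): continuation = 1/1.12·[0.8500·0.0000 + 0.1500·3.1063] = 0.4160; exercise value = 0.3750 ≤ continuation, so V_ud = 0.4160
Node dd (S = 45.12): continuation = 1/1.12·[0.8500·3.1063 + 0.1500·12.1313] = 3.9821; exercise value = 9.8750 > continuation, so V_dd = 9.8750 (exercise)
Node u (S = 57.5): continuation = 1/1.12·[0.8500·0.0000 + 0.1500·0.4160] = 0.0557; exercise value = 0.0000 ≤ continuation, so V_u = 0.0557
Node d (S = 47.5): continuation = 1/1.12·[0.8500·0.4160 + 0.1500·9.8750] = 1.6383; exercise value = 7.5000 > continuation, so V_d = 7.5000 (exercise)
Node 0 (S = 50): continuation = 1/1.12·[0.8500·0.0557 + 0.1500·7.5000] = 1.0467; exercise value = 5.0000 > continuation, so V_0 = 5.0000 (exercise)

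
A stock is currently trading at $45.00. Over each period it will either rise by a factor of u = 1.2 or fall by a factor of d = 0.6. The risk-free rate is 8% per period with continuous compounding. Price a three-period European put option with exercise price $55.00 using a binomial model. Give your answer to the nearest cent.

$7.62

Risk-neutral probability p = (e^0.08 − 0.6)/(1.2 − 0.6) = 0.4833/0.6000 = 0.8055
Terminal stock prices: S_uuu = 77.76, S_uud = 38.88, S_udd = 19.44, S_ddd = 9.72
Terminal payoffs (K − S): max(-22.76, 0) = 0, max(16.12, 0) = 16.12, max(35.56, 0) = 35.56, max(45.28, 0) = 45.28
Node uu (S = 64.8): V_uu = e^(−0.08)·[0.8055·0.0000 + 0.1945·16.1200] = 2.8946
Node ud (S = 32.4): V_ud = e^(−0.08)·[0.8055·16.1200 + 0.1945·35.5600] = 18.3714
Node dd (S = 16.2): V_dd = e^(−0.08)·[0.8055·35.5600 + 0.1945·45.2800] = 34.5714
Node u (S = 54): V_u = e^(−0.08)·[0.8055·2.8946 + 0.1945·18.3714] = 5.4512
Node d (S = 27): V_d = e^(−0.08)·[0.8055·18.3714 + 0.1945·34.5714] = 19.8679
Node 0 (S = 45): V_0 = e^(−0.08)·[0.8055·5.4512 + 0.1945·19.8679] = 7.6208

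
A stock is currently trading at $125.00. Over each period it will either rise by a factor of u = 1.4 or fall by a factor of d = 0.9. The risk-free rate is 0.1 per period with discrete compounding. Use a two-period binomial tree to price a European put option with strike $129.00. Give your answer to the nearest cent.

$8.26

Risk-neutral probability p = (1 + 0.1 − 0.9)/(1.4 − 0.9) = 0.2000/0.5000 = 0.4000
Terminal stock prices: S_uu = 245, S_ud = 157.5, S_dd = 101.2
Terminal payoffs (K − S): max(-116, 0) = 0, max(-28.5, 0) = 0, max(27.75, 0) = 27.75
Node u (S = 175): V_u = 1/1.1·[0.4000·0.0000 + 0.6000·0.0000] = 0.0000
Node d (S = 112.5): V_d = 1/1.1·[0.4000·0.0000 + 0.6000·27.7500] = 15.1364
Node 0 (S = 125): V_0 = 1/1.1·[0.4000·0.0000 + 0.6000·15.1364] = 8.2562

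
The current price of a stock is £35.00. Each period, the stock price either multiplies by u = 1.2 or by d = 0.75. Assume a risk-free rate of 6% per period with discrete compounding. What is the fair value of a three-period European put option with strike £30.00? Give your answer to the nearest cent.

£1.46

Risk-neutral probability p = (1 + 0.06 − 0.75)/(1.2 − 0.75) = 0.3100/0.4500 = 0.6889
Terminal stock prices: S_uuu = 60.48, S_uud = 37.8, S_udd = 23.62, S_ddd = 14.77
Terminal payoffs (K − S): max(-30.48, 0) = 0, max(-7.8, 0) = 0, max(6.375, 0) = 6.375, max(15.23, 0) = 15.23
Node uu (S = 50.4): V_uu = 1/1.06·[0.6889·0.0000 + 0.3111·0.0000] = 0.0000
Node ud (S = 31.5): V_ud = 1/1.06·[0.6889·0.0000 + 0.3111·6.3750] = 1.8711
Node dd (S = 19.69): V_dd = 1/1.06·[0.6889·6.3750 + 0.3111·15.2344] = 8.6144
Node u (S = 42): V_u = 1/1.06·[0.6889·0.0000 + 0.3111·1.8711] = 0.5492
Node d (S = 26.25): V_d = 1/1.06·[0.6889·1.8711 + 0.3111·8.6144] = 3.7443
Node 0 (S = 35): V_0 = 1/1.06·[0.6889·0.5492 + 0.3111·3.7443] = 1.4559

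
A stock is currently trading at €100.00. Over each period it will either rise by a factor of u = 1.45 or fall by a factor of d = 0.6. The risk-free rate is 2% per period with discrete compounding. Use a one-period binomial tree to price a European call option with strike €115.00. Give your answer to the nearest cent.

Risk-neutral probability p = (1 + 0.02 − 0.6)/(1.45 − 0.6) = 0.4200/0.8500 = 0.4941
Terminal stock prices: S_u = 145, S_d = 60
Terminal payoffs (S − K): max(30, 0) = 30, max(-55, 0) = 0
Node 0 (S = 100): V_0 = 1/1.02·[0.4941·30.0000 + 0.5059·0.0000] = 14.5329

€14.53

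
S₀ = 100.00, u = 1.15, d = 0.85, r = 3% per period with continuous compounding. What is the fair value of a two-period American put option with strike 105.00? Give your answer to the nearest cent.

Risk-neutral probability p = (e^0.03 − 0.85)/(1.15 − 0.85) = 0.1805/0.3000 = 0.6015
Terminal stock prices: S_uu = 132.2, S_ud = 97.75, S_dd = 72.25
Terminal payoffs (K − S): max(-27.25, 0) = 0, max(7.25, 0) = 7.25, max(32.75, 0) = 32.75
Node u (S = 115): continuation = e^(−0.03)·[0.6015·0.0000 + 0.3985·7.2500] = 2.8036; exercise value = 0.0000 ≤ continuation, so V_u = 2.8036
Node d (S = 85): continuation = e^(−0.03)·[0.6015·7.2500 + 0.3985·32.7500] = 16.8968; exercise value = 20.0000 > continuation, so V_d = 20.0000 (exercise)
Node 0 (S = 100): continuation = e^(−0.03)·[0.6015·2.8036 + 0.3985·20.0000] = 9.3707; exercise value = 5.0000 ≤ continuation, so V_0 = 9.3707

9.37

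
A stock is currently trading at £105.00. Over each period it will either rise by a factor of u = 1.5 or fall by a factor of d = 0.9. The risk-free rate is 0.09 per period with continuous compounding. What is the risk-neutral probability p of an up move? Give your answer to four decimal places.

Risk-neutral probability p = (e^0.09 − 0.9)/(1.5 − 0.9) = 0.1942/0.6000 = 0.3236

p = 0.3236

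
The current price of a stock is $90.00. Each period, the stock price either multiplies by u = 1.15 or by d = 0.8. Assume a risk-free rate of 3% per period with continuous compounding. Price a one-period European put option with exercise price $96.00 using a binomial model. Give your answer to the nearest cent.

$7.96

Risk-neutral probability p = (e^0.03 − 0.8)/(1.15 − 0.8) = 0.2305/0.3500 = 0.6584
Terminal stock prices: S_u = 103.5, S_d = 72
Terminal payoffs (K − S): max(-7.5, 0) = 0, max(24, 0) = 24
Node 0 (S = 90): V_0 = e^(−0.03)·[0.6584·0.0000 + 0.3416·24.0000] = 7.9551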